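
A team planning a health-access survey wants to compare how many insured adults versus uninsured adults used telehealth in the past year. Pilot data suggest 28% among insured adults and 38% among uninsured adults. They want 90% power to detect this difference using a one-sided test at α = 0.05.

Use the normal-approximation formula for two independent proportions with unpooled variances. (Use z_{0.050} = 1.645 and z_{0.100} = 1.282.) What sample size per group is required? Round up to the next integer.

n = (z_α + z_β)² · [p₁(1−p₁) + p₂(1−p₂)] / (p₁ − p₂)²
  = (1.645 + 1.282)² · (0.28·0.72 + 0.38·0.62) / (-0.10)²
  = (2.927)² · (0.2016 + 0.2356) / 0.0100
  = 8.5673 · 0.4372 / 0.0100
  = 374.56
Round up → n = 375 per group.

n = 375 per group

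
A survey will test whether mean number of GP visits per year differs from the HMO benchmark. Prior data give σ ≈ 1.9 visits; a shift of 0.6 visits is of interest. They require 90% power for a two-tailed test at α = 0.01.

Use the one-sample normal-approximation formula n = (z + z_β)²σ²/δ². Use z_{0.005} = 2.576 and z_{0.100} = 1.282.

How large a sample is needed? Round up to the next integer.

n = (z_{α/2} + z_β)² · σ² / δ²
  = (2.576 + 1.282)² · 1.9² / 0.6²
  = 14.8842 · 3.61 / 0.36
  = 149.26
Round up → n = 150.

n = 150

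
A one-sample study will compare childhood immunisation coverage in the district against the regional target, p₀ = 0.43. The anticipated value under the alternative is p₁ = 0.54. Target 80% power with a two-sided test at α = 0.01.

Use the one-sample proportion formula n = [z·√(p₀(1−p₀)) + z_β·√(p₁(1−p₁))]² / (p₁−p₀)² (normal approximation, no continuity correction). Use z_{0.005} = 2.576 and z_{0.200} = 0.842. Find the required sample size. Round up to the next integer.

n = [z_{α/2}·√(p₀q₀) + z_β·√(p₁q₁)]² / (p₁ − p₀)²
  = [2.576·√(0.43·0.57) + 0.842·√(0.54·0.46)]² / (0.11)²
  = [2.576·0.4951 + 0.842·0.4984]² / 0.0121
  = [1.6950]² / 0.0121
  = 237.43
Round up → n = 238.

n = 238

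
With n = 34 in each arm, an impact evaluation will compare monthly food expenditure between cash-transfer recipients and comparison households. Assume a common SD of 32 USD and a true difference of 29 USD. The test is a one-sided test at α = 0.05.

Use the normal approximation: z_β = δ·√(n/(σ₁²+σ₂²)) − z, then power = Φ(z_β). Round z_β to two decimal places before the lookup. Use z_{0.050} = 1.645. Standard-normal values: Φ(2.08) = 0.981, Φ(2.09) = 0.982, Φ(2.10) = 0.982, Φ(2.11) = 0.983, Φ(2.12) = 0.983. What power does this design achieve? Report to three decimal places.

z_β = δ·√(n/(σ₁²+σ₂²)) − z_α
    = 29 · √(34/2048) − 1.645
    = 29 · 0.12885 − 1.645
    = 3.7366 − 1.645 = 2.0916 → 2.09
Power = Φ(2.09) = 0.982.

Power ≈ 0.982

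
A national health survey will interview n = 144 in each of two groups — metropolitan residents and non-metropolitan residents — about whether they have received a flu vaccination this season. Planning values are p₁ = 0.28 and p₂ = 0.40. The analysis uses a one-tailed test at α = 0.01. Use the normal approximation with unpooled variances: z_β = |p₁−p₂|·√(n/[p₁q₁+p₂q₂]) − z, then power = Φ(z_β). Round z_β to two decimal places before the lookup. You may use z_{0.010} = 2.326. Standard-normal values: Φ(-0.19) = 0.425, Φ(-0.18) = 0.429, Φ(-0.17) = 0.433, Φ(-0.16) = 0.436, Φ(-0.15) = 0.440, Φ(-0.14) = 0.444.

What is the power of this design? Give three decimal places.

Power ≈ 0.436

z_β = |p₁−p₂|·√(n/[p₁q₁+p₂q₂]) − z_α
    = 0.12 · √(144/0.4416) − 2.326
    = 0.12 · 18.0579 − 2.326
    = 2.1669 − 2.326 = -0.1591 → -0.16
Power = Φ(-0.16) = 0.436.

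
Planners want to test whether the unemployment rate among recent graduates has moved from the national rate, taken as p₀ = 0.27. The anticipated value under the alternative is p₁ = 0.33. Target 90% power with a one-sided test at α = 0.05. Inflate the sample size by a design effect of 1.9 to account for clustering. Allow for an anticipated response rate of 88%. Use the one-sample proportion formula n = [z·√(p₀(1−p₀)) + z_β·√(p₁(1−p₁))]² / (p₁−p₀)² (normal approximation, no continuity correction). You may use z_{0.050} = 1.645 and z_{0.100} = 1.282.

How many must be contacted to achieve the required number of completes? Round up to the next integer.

n = [z_α·√(p₀q₀) + z_β·√(p₁q₁)]² / (p₁ − p₀)²
  = [1.645·√(0.27·0.73) + 1.282·√(0.33·0.67)]² / (0.06)²
  = [1.645·0.4440 + 1.282·0.4702]² / 0.0036
  = [1.3331]² / 0.0036
  = 493.67
Design effect: 1.9 × 493.67 = 937.98.
Adjust for 88% response: 937.98 / 0.88 = 1065.89.
Round up → n = 1066.

n = 1066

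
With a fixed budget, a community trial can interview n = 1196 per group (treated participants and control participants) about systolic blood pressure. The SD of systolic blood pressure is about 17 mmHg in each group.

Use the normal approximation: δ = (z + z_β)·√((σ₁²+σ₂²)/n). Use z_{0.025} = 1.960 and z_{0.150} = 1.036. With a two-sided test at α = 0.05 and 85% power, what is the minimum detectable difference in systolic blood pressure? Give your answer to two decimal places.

δ = (z_{α/2} + z_β) · √((σ₁²+σ₂²)/n)
  = (1.960 + 1.036) · √(578/1196)
  = 2.996 · √0.48328
  = 2.996 · 0.6952
  = 2.0828

Minimum detectable difference ≈ 2.08 mmHg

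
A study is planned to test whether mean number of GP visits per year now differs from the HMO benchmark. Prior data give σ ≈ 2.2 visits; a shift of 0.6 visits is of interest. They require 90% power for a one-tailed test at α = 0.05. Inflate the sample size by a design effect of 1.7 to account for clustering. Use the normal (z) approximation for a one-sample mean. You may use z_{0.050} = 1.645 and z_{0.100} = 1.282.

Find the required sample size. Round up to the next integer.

n = (z_α + z_β)² · σ² / δ²
  = (1.645 + 1.282)² · 2.2² / 0.6²
  = 8.5673 · 4.84 / 0.36
  = 115.18
Design effect: 1.7 × 115.18 = 195.81.
Round up → n = 196.

n = 196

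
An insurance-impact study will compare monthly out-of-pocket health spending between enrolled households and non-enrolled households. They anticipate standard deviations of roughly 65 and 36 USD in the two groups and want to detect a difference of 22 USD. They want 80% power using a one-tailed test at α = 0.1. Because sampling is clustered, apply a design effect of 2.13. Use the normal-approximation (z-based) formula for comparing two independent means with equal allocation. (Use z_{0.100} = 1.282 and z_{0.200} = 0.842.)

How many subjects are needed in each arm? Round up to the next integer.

n = 110 per group

n = (z_α + z_β)² · (σ₁² + σ₂²) / δ²
  = (1.282 + 0.842)² · (65² + 36² = 5521) / 22²
  = 4.5114 · 5521 / 484
  = 51.46
Design effect: 2.13 × 51.46 = 109.61.
Round up → n = 110 per group.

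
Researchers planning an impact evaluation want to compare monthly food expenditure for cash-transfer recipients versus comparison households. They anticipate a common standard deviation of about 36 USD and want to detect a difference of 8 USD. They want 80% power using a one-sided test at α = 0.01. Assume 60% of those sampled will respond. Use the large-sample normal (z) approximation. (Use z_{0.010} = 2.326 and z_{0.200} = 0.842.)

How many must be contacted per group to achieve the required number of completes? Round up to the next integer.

n = 678 per group

n = (z_α + z_β)² · (σ₁² + σ₂²) / δ²
  = (2.326 + 0.842)² · (2·36² = 2592) / 8²
  = 10.0362 · 2592 / 64
  = 406.47
Adjust for 60% response: 406.47 / 0.60 = 677.45.
Round up → n = 678 per group.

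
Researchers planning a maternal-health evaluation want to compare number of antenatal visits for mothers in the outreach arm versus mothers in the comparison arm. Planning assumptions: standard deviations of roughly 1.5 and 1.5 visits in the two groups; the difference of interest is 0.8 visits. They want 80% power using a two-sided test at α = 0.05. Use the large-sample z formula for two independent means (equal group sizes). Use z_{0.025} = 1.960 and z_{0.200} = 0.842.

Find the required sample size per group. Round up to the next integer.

n = 56 per group

n = (z_{α/2} + z_β)² · (σ₁² + σ₂²) / δ²
  = (1.960 + 0.842)² · (1.5² + 1.5² = 4.5) / 0.8²
  = 7.8512 · 4.5 / 0.64
  = 55.20
Round up → n = 56 per group.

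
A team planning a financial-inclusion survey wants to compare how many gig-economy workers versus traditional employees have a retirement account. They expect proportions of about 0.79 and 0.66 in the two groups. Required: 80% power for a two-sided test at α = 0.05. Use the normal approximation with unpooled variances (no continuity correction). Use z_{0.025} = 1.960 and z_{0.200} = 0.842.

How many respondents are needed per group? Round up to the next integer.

n = (z_{α/2} + z_β)² · [p₁(1−p₁) + p₂(1−p₂)] / (p₁ − p₂)²
  = (1.960 + 0.842)² · (0.79·0.21 + 0.66·0.34) / (0.13)²
  = (2.802)² · (0.1659 + 0.2244) / 0.0169
  = 7.8512 · 0.3903 / 0.0169
  = 181.32
Round up → n = 182 per group.

n = 182 per group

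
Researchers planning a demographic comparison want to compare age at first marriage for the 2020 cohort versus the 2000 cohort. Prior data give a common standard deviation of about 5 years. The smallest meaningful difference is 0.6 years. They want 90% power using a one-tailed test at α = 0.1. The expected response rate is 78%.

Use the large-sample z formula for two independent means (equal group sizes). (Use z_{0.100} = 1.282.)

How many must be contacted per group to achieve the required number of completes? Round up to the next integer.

n = 1171 per group

n = (z_α + z_β)² · (σ₁² + σ₂²) / δ²
  = (1.282 + 1.282)² · (2·5² = 50) / 0.6²
  = 6.5741 · 50 / 0.36
  = 913.07
Adjust for 78% response: 913.07 / 0.78 = 1170.60.
Round up → n = 1171 per group.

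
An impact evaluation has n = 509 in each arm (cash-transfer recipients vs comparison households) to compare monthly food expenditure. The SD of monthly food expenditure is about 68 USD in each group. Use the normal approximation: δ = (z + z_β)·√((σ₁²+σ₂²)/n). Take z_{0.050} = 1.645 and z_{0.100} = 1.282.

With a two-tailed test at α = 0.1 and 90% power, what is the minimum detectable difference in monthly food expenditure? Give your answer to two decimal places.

Minimum detectable difference ≈ 12.48 USD

δ = (z_{α/2} + z_β) · √((σ₁²+σ₂²)/n)
  = (1.645 + 1.282) · √(9248/509)
  = 2.927 · √18.169
  = 2.927 · 4.2625
  = 12.4764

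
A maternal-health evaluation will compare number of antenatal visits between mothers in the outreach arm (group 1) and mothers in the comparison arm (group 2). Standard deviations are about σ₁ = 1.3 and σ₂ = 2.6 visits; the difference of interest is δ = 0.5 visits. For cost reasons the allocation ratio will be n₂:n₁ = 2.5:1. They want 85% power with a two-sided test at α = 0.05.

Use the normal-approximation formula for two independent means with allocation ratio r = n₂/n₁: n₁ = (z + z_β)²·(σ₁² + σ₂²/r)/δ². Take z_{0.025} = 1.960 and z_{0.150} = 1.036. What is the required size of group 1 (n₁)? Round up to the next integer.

n₁ = 158

n₁ = (z_{α/2} + z_β)² · (σ₁² + σ₂²/r) / δ²
   = (1.960 + 1.036)² · (1.3² + 2.6²/2.5) / 0.5²
   = 8.9760 · (1.69 + 2.704) / 0.25
   = 8.9760 · 4.394 / 0.25
   = 157.76
Round up → n₁ = 158; n₂ = r·n₁ = 2.5 × 158 = 395.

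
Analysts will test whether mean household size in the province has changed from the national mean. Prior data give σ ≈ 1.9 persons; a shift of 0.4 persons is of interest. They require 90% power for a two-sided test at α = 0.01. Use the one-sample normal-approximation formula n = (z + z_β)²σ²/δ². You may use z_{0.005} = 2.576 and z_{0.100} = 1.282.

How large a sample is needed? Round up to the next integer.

n = (z_{α/2} + z_β)² · σ² / δ²
  = (2.576 + 1.282)² · 1.9² / 0.4²
  = 14.8842 · 3.61 / 0.16
  = 335.82
Round up → n = 336.

n = 336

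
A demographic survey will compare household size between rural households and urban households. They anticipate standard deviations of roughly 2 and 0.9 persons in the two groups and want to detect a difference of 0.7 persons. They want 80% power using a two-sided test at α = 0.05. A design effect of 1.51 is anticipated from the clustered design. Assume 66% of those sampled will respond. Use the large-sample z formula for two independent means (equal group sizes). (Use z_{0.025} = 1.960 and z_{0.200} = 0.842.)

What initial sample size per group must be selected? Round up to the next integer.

n = (z_{α/2} + z_β)² · (σ₁² + σ₂²) / δ²
  = (1.960 + 0.842)² · (2² + 0.9² = 4.81) / 0.7²
  = 7.8512 · 4.81 / 0.49
  = 77.07
Design effect: 1.51 × 77.07 = 116.38.
Adjust for 66% response: 116.38 / 0.66 = 176.33.
Round up → n = 177 per group.

n = 177 per group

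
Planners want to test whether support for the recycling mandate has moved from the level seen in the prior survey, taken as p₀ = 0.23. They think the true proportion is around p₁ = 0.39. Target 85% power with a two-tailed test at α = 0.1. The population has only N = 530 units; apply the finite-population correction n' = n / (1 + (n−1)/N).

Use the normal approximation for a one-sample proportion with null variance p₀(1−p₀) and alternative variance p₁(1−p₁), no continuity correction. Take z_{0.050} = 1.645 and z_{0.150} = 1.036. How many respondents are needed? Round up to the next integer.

n = [z_{α/2}·√(p₀q₀) + z_β·√(p₁q₁)]² / (p₁ − p₀)²
  = [1.645·√(0.23·0.77) + 1.036·√(0.39·0.61)]² / (0.16)²
  = [1.645·0.4208 + 1.036·0.4877]² / 0.0256
  = [1.1976]² / 0.0256
  = 56.02
Finite-population correction (N = 530): 56.02 / (1 + (56.02 − 1)/530) = 50.75.
Round up → n = 51.

n = 51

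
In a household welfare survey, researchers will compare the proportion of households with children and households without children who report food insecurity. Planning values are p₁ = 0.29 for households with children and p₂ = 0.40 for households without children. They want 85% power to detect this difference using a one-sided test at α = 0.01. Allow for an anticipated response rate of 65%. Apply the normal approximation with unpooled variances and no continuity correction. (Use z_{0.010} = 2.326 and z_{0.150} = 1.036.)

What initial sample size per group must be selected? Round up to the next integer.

n = 641 per group

n = (z_α + z_β)² · [p₁(1−p₁) + p₂(1−p₂)] / (p₁ − p₂)²
  = (2.326 + 1.036)² · (0.29·0.71 + 0.40·0.60) / (-0.11)²
  = (3.362)² · (0.2059 + 0.2400) / 0.0121
  = 11.3030 · 0.4459 / 0.0121
  = 416.53
Adjust for 65% response: 416.53 / 0.65 = 640.82.
Round up → n = 641 per group.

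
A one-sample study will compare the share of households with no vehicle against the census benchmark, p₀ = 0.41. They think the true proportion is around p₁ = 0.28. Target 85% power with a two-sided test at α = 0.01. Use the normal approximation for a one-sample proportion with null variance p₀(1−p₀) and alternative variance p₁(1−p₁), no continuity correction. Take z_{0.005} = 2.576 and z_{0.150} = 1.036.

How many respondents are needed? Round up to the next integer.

n = 178

n = [z_{α/2}·√(p₀q₀) + z_β·√(p₁q₁)]² / (p₁ − p₀)²
  = [2.576·√(0.41·0.59) + 1.036·√(0.28·0.72)]² / (-0.13)²
  = [2.576·0.4918 + 1.036·0.4490]² / 0.0169
  = [1.7321]² / 0.0169
  = 177.53
Round up → n = 178.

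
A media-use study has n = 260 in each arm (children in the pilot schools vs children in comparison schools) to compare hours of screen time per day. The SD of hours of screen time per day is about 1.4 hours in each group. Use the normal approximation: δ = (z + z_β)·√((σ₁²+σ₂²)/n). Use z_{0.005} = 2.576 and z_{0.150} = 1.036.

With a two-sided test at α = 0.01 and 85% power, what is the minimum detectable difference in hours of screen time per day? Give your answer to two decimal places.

Minimum detectable difference ≈ 0.44 hours

δ = (z_{α/2} + z_β) · √((σ₁²+σ₂²)/n)
  = (2.576 + 1.036) · √(3.92/260)
  = 3.612 · √0.01508
  = 3.612 · 0.1228
  = 0.4435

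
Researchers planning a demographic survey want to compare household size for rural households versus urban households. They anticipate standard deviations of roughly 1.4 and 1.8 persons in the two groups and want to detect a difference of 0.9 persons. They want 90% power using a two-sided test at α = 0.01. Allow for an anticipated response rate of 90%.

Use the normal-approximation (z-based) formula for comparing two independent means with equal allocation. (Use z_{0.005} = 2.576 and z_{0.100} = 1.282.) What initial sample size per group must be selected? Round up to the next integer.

n = 107 per group

n = (z_{α/2} + z_β)² · (σ₁² + σ₂²) / δ²
  = (2.576 + 1.282)² · (1.4² + 1.8² = 5.2) / 0.9²
  = 14.8842 · 5.2 / 0.81
  = 95.55
Adjust for 90% response: 95.55 / 0.90 = 106.17.
Round up → n = 107 per group.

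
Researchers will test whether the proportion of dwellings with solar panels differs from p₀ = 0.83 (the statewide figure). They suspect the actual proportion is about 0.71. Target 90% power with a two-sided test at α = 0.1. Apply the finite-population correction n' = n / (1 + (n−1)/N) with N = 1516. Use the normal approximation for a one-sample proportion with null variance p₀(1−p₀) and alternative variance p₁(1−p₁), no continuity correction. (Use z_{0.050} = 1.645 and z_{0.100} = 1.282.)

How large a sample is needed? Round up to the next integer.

n = [z_{α/2}·√(p₀q₀) + z_β·√(p₁q₁)]² / (p₁ − p₀)²
  = [1.645·√(0.83·0.17) + 1.282·√(0.71·0.29)]² / (-0.12)²
  = [1.645·0.3756 + 1.282·0.4538]² / 0.0144
  = [1.1996]² / 0.0144
  = 99.94
Finite-population correction (N = 1516): 99.94 / (1 + (99.94 − 1)/1516) = 93.82.
Round up → n = 94.

n = 94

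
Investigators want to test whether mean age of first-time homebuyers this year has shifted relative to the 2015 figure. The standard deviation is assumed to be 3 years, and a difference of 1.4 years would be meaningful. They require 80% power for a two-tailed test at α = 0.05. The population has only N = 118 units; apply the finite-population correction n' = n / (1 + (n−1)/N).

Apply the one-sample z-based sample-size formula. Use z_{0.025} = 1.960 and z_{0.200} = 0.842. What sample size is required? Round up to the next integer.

n = 28

n = (z_{α/2} + z_β)² · σ² / δ²
  = (1.960 + 0.842)² · 3² / 1.4²
  = 7.8512 · 9 / 1.96
  = 36.05
Finite-population correction (N = 118): 36.05 / (1 + (36.05 − 1)/118) = 27.80.
Round up → n = 28.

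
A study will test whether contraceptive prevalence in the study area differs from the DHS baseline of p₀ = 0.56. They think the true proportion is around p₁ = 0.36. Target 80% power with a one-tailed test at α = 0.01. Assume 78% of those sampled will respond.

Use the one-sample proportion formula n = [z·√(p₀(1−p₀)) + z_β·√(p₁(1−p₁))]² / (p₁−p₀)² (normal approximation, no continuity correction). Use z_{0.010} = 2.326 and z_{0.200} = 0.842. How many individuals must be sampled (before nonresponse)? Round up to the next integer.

n = 78

n = [z_α·√(p₀q₀) + z_β·√(p₁q₁)]² / (p₁ − p₀)²
  = [2.326·√(0.56·0.44) + 0.842·√(0.36·0.64)]² / (-0.20)²
  = [2.326·0.4964 + 0.842·0.4800]² / 0.0400
  = [1.5588]² / 0.0400
  = 60.74
Adjust for 78% response: 60.74 / 0.78 = 77.88.
Round up → n = 78.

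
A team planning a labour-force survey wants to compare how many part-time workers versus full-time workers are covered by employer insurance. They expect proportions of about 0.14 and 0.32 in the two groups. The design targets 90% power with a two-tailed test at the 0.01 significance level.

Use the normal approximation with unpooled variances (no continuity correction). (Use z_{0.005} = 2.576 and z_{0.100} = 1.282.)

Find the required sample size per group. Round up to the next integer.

n = (z_{α/2} + z_β)² · [p₁(1−p₁) + p₂(1−p₂)] / (p₁ − p₂)²
  = (2.576 + 1.282)² · (0.14·0.86 + 0.32·0.68) / (-0.18)²
  = (3.858)² · (0.1204 + 0.2176) / 0.0324
  = 14.8842 · 0.3380 / 0.0324
  = 155.27
Round up → n = 156 per group.

n = 156 per group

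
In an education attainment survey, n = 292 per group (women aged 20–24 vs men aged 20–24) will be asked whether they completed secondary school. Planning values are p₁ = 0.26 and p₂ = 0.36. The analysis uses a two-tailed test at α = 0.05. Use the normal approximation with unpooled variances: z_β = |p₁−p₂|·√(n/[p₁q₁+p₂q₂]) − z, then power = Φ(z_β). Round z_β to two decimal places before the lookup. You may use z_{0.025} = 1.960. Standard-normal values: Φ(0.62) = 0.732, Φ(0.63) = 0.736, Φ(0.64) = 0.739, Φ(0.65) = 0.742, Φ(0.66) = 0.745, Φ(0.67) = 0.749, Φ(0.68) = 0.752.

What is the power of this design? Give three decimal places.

z_β = |p₁−p₂|·√(n/[p₁q₁+p₂q₂]) − z_{α/2}
    = 0.10 · √(292/0.4228) − 1.960
    = 0.10 · 26.2799 − 1.960
    = 2.6280 − 1.960 = 0.6680 → 0.67
Power = Φ(0.67) = 0.749.

Power ≈ 0.749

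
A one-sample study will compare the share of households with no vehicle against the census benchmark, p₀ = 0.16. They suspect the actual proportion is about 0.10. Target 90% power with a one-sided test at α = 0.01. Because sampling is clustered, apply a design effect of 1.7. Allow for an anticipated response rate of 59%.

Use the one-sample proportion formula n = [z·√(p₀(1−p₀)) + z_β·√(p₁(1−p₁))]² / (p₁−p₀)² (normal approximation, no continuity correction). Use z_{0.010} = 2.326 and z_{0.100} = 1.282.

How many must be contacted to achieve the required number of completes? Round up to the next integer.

n = 1226

n = [z_α·√(p₀q₀) + z_β·√(p₁q₁)]² / (p₁ − p₀)²
  = [2.326·√(0.16·0.84) + 1.282·√(0.10·0.90)]² / (-0.06)²
  = [2.326·0.3666 + 1.282·0.3000]² / 0.0036
  = [1.2373]² / 0.0036
  = 425.27
Design effect: 1.7 × 425.27 = 722.96.
Adjust for 59% response: 722.96 / 0.59 = 1225.36.
Round up → n = 1226.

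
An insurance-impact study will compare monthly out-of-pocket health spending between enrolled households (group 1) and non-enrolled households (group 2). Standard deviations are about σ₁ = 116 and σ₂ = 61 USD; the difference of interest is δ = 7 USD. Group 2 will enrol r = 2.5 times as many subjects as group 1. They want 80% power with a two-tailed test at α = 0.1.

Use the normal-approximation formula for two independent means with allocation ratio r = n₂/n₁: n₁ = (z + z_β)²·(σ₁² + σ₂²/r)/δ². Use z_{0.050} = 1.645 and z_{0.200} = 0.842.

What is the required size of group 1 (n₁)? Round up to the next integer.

n₁ = 1887

n₁ = (z_{α/2} + z_β)² · (σ₁² + σ₂²/r) / δ²
   = (1.645 + 0.842)² · (116² + 61²/2.5) / 7²
   = 6.1852 · (13456 + 1488.4) / 49
   = 6.1852 · 14944.4 / 49
   = 1886.40
Round up → n₁ = 1887; n₂ = r·n₁ = 2.5 × 1887 = 4718.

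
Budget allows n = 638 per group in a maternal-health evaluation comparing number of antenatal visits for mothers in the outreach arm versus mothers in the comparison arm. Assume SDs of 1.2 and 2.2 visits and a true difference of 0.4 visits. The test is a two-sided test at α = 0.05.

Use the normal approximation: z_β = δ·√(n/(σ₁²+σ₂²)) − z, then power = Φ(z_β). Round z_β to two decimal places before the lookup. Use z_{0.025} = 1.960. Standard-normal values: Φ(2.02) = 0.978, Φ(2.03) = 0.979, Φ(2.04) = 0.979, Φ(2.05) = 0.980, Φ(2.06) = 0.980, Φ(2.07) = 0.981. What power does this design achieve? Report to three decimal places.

z_β = δ·√(n/(σ₁²+σ₂²)) − z_{α/2}
    = 0.4 · √(638/6.28) − 1.960
    = 0.4 · 10.07930 − 1.960
    = 4.0317 − 1.960 = 2.0717 → 2.07
Power = Φ(2.07) = 0.981.

Power ≈ 0.981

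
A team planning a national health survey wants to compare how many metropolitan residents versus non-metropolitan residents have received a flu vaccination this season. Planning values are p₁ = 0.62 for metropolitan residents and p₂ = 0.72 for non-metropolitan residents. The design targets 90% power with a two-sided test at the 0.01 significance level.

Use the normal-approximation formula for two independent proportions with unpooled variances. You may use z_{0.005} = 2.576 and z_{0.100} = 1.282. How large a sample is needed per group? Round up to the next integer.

n = (z_{α/2} + z_β)² · [p₁(1−p₁) + p₂(1−p₂)] / (p₁ − p₂)²
  = (2.576 + 1.282)² · (0.62·0.38 + 0.72·0.28) / (-0.10)²
  = (3.858)² · (0.2356 + 0.2016) / 0.0100
  = 14.8842 · 0.4372 / 0.0100
  = 650.74
Round up → n = 651 per group.

n = 651 per group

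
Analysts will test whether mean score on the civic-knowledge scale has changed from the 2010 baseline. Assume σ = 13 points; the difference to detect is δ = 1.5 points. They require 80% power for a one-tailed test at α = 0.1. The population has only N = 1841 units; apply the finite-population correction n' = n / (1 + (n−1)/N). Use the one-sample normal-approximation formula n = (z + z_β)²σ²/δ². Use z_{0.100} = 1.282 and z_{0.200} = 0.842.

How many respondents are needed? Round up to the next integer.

n = 287

n = (z_α + z_β)² · σ² / δ²
  = (1.282 + 0.842)² · 13² / 1.5²
  = 4.5114 · 169 / 2.25
  = 338.85
Finite-population correction (N = 1841): 338.85 / (1 + (338.85 − 1)/1841) = 286.31.
Round up → n = 287.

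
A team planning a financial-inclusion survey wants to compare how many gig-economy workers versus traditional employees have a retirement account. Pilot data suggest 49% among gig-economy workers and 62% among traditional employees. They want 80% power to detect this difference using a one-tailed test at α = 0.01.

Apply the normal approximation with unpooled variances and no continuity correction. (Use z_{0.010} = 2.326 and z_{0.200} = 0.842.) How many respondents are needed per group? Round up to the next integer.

n = (z_α + z_β)² · [p₁(1−p₁) + p₂(1−p₂)] / (p₁ − p₂)²
  = (2.326 + 0.842)² · (0.49·0.51 + 0.62·0.38) / (-0.13)²
  = (3.168)² · (0.2499 + 0.2356) / 0.0169
  = 10.0362 · 0.4855 / 0.0169
  = 288.32
Round up → n = 289 per group.

n = 289 per group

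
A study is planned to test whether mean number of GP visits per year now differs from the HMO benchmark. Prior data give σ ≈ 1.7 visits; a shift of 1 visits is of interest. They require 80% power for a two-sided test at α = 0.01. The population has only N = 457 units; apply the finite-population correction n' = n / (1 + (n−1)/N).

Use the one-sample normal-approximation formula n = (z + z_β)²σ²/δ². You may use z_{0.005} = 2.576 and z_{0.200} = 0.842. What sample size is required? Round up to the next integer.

n = (z_{α/2} + z_β)² · σ² / δ²
  = (2.576 + 0.842)² · 1.7² / 1²
  = 11.6827 · 2.89 / 1
  = 33.76
Finite-population correction (N = 457): 33.76 / (1 + (33.76 − 1)/457) = 31.50.
Round up → n = 32.

n = 32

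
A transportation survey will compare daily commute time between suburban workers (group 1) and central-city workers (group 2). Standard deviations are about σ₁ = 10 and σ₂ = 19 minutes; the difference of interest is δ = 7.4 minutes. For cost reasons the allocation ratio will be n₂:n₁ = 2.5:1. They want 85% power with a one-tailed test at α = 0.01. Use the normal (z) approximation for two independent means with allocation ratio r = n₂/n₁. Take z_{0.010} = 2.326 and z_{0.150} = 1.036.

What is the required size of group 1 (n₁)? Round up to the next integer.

n₁ = 51

n₁ = (z_α + z_β)² · (σ₁² + σ₂²/r) / δ²
   = (2.326 + 1.036)² · (10² + 19²/2.5) / 7.4²
   = 11.3030 · (100 + 144.4) / 54.76
   = 11.3030 · 244.4 / 54.76
   = 50.45
Round up → n₁ = 51; n₂ = r·n₁ = 2.5 × 51 = 128.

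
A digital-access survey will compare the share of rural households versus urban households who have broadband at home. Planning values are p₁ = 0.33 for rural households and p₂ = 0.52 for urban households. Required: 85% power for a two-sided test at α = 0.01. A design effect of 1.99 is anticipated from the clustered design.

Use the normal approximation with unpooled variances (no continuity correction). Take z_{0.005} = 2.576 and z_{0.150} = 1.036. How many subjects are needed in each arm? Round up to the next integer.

n = (z_{α/2} + z_β)² · [p₁(1−p₁) + p₂(1−p₂)] / (p₁ − p₂)²
  = (2.576 + 1.036)² · (0.33·0.67 + 0.52·0.48) / (-0.19)²
  = (3.612)² · (0.2211 + 0.2496) / 0.0361
  = 13.0465 · 0.4707 / 0.0361
  = 170.11
Design effect: 1.99 × 170.11 = 338.52.
Round up → n = 339 per group.

n = 339 per group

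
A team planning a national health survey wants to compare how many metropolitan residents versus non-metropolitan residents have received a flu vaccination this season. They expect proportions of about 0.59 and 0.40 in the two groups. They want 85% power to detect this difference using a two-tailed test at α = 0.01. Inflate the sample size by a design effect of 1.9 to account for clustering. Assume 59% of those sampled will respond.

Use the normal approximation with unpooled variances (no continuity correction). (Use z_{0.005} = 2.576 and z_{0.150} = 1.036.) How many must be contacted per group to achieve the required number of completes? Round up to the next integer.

n = (z_{α/2} + z_β)² · [p₁(1−p₁) + p₂(1−p₂)] / (p₁ − p₂)²
  = (2.576 + 1.036)² · (0.59·0.41 + 0.40·0.60) / (0.19)²
  = (3.612)² · (0.2419 + 0.2400) / 0.0361
  = 13.0465 · 0.4819 / 0.0361
  = 174.16
Design effect: 1.9 × 174.16 = 330.90.
Adjust for 59% response: 330.90 / 0.59 = 560.85.
Round up → n = 561 per group.

n = 561 per group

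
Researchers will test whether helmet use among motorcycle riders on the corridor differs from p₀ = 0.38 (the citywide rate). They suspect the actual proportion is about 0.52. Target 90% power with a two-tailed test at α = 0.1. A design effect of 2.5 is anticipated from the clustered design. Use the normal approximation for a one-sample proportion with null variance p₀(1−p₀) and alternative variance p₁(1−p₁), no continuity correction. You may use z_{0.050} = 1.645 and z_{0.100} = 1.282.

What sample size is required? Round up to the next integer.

n = 265

n = [z_{α/2}·√(p₀q₀) + z_β·√(p₁q₁)]² / (p₁ − p₀)²
  = [1.645·√(0.38·0.62) + 1.282·√(0.52·0.48)]² / (0.14)²
  = [1.645·0.4854 + 1.282·0.4996]² / 0.0196
  = [1.4389]² / 0.0196
  = 105.64
Design effect: 2.5 × 105.64 = 264.10.
Round up → n = 265.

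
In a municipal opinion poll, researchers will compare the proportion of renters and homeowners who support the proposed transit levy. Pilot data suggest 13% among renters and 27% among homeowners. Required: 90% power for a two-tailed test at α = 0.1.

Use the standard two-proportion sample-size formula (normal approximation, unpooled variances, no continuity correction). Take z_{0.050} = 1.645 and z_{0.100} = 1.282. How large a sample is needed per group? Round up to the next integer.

n = (z_{α/2} + z_β)² · [p₁(1−p₁) + p₂(1−p₂)] / (p₁ − p₂)²
  = (1.645 + 1.282)² · (0.13·0.87 + 0.27·0.73) / (-0.14)²
  = (2.927)² · (0.1131 + 0.1971) / 0.0196
  = 8.5673 · 0.3102 / 0.0196
  = 135.59
Round up → n = 136 per group.

n = 136 per group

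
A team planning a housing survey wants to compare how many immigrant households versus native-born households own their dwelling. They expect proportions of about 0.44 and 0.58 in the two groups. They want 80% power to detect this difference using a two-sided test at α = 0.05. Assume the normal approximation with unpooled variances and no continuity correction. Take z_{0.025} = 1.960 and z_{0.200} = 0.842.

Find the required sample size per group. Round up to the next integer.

n = (z_{α/2} + z_β)² · [p₁(1−p₁) + p₂(1−p₂)] / (p₁ − p₂)²
  = (1.960 + 0.842)² · (0.44·0.56 + 0.58·0.42) / (-0.14)²
  = (2.802)² · (0.2464 + 0.2436) / 0.0196
  = 7.8512 · 0.4900 / 0.0196
  = 196.28
Round up → n = 197 per group.

n = 197 per group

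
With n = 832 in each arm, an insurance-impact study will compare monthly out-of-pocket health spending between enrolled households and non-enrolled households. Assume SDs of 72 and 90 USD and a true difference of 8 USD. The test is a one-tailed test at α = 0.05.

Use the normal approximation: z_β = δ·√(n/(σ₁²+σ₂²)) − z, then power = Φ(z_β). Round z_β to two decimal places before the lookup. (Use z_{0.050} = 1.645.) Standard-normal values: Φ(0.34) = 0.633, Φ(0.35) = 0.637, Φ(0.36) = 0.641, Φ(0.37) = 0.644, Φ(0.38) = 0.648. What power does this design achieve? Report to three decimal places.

z_β = δ·√(n/(σ₁²+σ₂²)) − z_α
    = 8 · √(832/13284) − 1.645
    = 8 · 0.25026 − 1.645
    = 2.0021 − 1.645 = 0.3571 → 0.36
Power = Φ(0.36) = 0.641.

Power ≈ 0.641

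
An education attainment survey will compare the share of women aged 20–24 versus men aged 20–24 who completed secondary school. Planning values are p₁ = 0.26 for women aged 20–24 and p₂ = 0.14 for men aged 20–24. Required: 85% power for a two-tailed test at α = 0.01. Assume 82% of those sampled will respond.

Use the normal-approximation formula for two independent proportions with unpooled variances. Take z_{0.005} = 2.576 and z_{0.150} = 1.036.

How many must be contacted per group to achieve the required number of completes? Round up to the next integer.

n = (z_{α/2} + z_β)² · [p₁(1−p₁) + p₂(1−p₂)] / (p₁ − p₂)²
  = (2.576 + 1.036)² · (0.26·0.74 + 0.14·0.86) / (0.12)²
  = (3.612)² · (0.1924 + 0.1204) / 0.0144
  = 13.0465 · 0.3128 / 0.0144
  = 283.40
Adjust for 82% response: 283.40 / 0.82 = 345.61.
Round up → n = 346 per group.

n = 346 per group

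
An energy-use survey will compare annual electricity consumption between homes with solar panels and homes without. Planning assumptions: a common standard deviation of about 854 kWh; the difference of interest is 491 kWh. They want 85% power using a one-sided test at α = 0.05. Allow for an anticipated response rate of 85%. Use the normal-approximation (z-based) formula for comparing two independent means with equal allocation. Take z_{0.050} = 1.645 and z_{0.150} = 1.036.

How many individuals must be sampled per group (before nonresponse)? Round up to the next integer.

n = 52 per group

n = (z_α + z_β)² · (σ₁² + σ₂²) / δ²
  = (1.645 + 1.036)² · (2·854² = 1458632) / 491²
  = 7.1878 · 1458632 / 241081
  = 43.49
Adjust for 85% response: 43.49 / 0.85 = 51.16.
Round up → n = 52 per group.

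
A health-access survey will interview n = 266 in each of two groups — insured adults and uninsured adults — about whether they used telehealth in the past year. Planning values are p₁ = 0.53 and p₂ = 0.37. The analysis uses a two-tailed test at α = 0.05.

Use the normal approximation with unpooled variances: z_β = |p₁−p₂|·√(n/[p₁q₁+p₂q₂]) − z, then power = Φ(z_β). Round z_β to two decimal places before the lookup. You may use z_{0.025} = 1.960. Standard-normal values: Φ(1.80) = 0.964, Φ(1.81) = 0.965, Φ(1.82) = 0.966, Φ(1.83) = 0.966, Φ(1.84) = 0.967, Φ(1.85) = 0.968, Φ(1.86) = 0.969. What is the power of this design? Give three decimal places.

z_β = |p₁−p₂|·√(n/[p₁q₁+p₂q₂]) − z_{α/2}
    = 0.16 · √(266/0.4822) − 1.960
    = 0.16 · 23.4870 − 1.960
    = 3.7579 − 1.960 = 1.7979 → 1.80
Power = Φ(1.80) = 0.964.

Power ≈ 0.964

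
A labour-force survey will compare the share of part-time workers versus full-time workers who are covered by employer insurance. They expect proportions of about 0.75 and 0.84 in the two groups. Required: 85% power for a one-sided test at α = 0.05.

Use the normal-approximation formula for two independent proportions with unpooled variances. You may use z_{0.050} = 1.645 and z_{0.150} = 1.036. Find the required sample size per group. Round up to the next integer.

n = (z_α + z_β)² · [p₁(1−p₁) + p₂(1−p₂)] / (p₁ − p₂)²
  = (1.645 + 1.036)² · (0.75·0.25 + 0.84·0.16) / (-0.09)²
  = (2.681)² · (0.1875 + 0.1344) / 0.0081
  = 7.1878 · 0.3219 / 0.0081
  = 285.65
Round up → n = 286 per group.

n = 286 per group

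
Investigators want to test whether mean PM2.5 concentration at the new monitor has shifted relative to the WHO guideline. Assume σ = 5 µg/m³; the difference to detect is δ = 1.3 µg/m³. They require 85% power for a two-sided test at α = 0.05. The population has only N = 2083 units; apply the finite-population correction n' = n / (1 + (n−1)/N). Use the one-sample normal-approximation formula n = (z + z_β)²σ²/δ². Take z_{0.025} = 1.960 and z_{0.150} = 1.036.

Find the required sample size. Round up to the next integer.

n = (z_{α/2} + z_β)² · σ² / δ²
  = (1.960 + 1.036)² · 5² / 1.3²
  = 8.9760 · 25 / 1.69
  = 132.78
Finite-population correction (N = 2083): 132.78 / (1 + (132.78 − 1)/2083) = 124.88.
Round up → n = 125.

n = 125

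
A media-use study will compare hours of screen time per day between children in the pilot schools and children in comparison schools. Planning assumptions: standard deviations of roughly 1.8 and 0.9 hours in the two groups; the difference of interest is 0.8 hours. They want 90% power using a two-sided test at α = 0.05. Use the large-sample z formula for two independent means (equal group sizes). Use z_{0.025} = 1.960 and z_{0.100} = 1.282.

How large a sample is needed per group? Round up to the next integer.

n = (z_{α/2} + z_β)² · (σ₁² + σ₂²) / δ²
  = (1.960 + 1.282)² · (1.8² + 0.9² = 4.05) / 0.8²
  = 10.5106 · 4.05 / 0.64
  = 66.51
Round up → n = 67 per group.

n = 67 per group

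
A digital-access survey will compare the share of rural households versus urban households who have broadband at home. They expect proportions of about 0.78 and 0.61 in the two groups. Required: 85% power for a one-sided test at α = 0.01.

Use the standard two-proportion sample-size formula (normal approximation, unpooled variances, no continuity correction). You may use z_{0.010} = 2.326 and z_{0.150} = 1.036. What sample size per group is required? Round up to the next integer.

n = 161 per group

n = (z_α + z_β)² · [p₁(1−p₁) + p₂(1−p₂)] / (p₁ − p₂)²
  = (2.326 + 1.036)² · (0.78·0.22 + 0.61·0.39) / (0.17)²
  = (3.362)² · (0.1716 + 0.2379) / 0.0289
  = 11.3030 · 0.4095 / 0.0289
  = 160.16
Round up → n = 161 per group.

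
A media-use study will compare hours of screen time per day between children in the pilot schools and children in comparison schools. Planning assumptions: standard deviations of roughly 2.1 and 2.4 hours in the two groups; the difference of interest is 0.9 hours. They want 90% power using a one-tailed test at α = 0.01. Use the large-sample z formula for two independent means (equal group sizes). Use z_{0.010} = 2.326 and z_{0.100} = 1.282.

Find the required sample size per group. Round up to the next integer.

n = 164 per group

n = (z_α + z_β)² · (σ₁² + σ₂²) / δ²
  = (2.326 + 1.282)² · (2.1² + 2.4² = 10.17) / 0.9²
  = 13.0177 · 10.17 / 0.81
  = 163.44
Round up → n = 164 per group.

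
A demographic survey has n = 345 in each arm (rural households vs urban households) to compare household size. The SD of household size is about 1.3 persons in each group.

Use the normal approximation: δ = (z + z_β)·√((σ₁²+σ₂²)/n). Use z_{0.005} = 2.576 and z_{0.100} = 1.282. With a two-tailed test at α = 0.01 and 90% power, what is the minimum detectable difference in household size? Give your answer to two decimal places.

Minimum detectable difference ≈ 0.38 persons

δ = (z_{α/2} + z_β) · √((σ₁²+σ₂²)/n)
  = (2.576 + 1.282) · √(3.38/345)
  = 3.858 · √0.0098
  = 3.858 · 0.0990
  = 0.3819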